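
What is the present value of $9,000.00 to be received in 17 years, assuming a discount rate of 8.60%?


Present value formula: PV = FV / (1 + r)^t
PV = $9,000.00 / (1 + 0.086)^17
PV = $9,000.00 / 4.065435
PV = $2,213.79

PV = FV / (1 + r)^t = $2,213.79


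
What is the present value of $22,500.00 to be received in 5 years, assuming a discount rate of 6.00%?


Present value formula: PV = FV / (1 + r)^t
PV = $22,500.00 / (1 + 0.06)^5
PV = $22,500.00 / 1.3382256
PV = $16,813.31

PV = FV / (1 + r)^t = $16,813.31


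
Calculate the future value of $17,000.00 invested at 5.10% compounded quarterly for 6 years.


Compound interest formula: A = P(1 + r/n)^(nt)
A = $17,000.00 × (1 + 0.051/4)^(4 × 6)
Growth factor: (1 + 0.051/4)^24 = 1.355358
A = $17,000.00 × 1.355358
A = $23,041.09

A = P(1 + r/n)^(nt) = $23,041.09


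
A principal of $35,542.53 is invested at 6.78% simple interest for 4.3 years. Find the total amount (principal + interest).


Total amount formula: A = P(1 + rt) = P + P·r·t
Interest: I = P × r × t = $35,542.53 × 0.0678 × 4.3 = $10,362.07
A = P + I = $35,542.53 + $10,362.07 = $45,904.60

A = P + I = P(1 + rt) = $45,904.60


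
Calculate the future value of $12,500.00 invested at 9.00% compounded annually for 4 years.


Compound interest formula: A = P(1 + r/n)^(nt)
A = $12,500.00 × (1 + 0.09/1)^(1 × 4)
Growth factor: (1 + 0.09/1)^4 = 1.4115816
A = $12,500.00 × 1.4115816
A = $17,644.77

A = P(1 + r/n)^(nt) = $17,644.77


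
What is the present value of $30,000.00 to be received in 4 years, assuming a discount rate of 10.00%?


Present value formula: PV = FV / (1 + r)^t
PV = $30,000.00 / (1 + 0.1)^4
PV = $30,000.00 / 1.464100
PV = $20,490.40

PV = FV / (1 + r)^t = $20,490.40


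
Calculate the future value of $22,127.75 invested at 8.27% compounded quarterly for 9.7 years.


Compound interest formula: A = P(1 + r/n)^(nt)
A = $22,127.75 × (1 + 0.0827/4)^(4 × 9.7)
Growth factor: (1 + 0.0827/4)^38.8 = 2.212250
A = $22,127.75 × 2.212250
A = $48,952.11

A = P(1 + r/n)^(nt) = $48,952.11


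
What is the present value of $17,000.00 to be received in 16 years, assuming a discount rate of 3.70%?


Present value formula: PV = FV / (1 + r)^t
PV = $17,000.00 / (1 + 0.037)^16
PV = $17,000.00 / 1.788381
PV = $9,505.80

PV = FV / (1 + r)^t = $9,505.80


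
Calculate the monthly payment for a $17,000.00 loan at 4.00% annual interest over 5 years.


Loan payment formula: PMT = PV × r / (1 − (1 + r)^(−n))
Monthly rate r = 0.04/12 ≈ 0.00333333, n = 60 months
Denominator: 1 − (1 + 0.04/12)^(−60) = 0.180997
PMT = $17,000.00 × (0.04/12) / 0.180997
PMT = $313.08 per month

PMT = PV × r / (1-(1+r)^(-n)) = $313.08/month


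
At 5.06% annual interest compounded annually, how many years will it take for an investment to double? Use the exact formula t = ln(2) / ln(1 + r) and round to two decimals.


Doubling condition: (1 + r)^t = 2
Take ln of both sides: t × ln(1 + r) = ln(2)
t = ln(2) / ln(1 + r)
t = 0.693147 / 0.049361
t = 14.04

t = ln(2) / ln(1 + r) = 14.04 years


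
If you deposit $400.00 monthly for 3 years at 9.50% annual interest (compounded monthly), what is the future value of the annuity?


Future value of an ordinary annuity: FV = PMT × ((1 + r)^n − 1) / r
Monthly rate r = 0.095/12 ≈ 0.00791667, n = 36
FV = $400.00 × ((1 + 0.095/12)^36 − 1) / (0.095/12)
FV = $400.00 × 41.465760
FV = $16,586.30

FV = PMT × ((1+r)^n - 1)/r = $16,586.30


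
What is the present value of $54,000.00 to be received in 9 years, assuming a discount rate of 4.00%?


Present value formula: PV = FV / (1 + r)^t
PV = $54,000.00 / (1 + 0.04)^9
PV = $54,000.00 / 1.423312
PV = $37,939.68

PV = FV / (1 + r)^t = $37,939.68


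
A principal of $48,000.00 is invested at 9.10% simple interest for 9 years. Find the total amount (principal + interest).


Total amount formula: A = P(1 + rt) = P + P·r·t
Interest: I = P × r × t = $48,000.00 × 0.091 × 9 = $39,312.00
A = P + I = $48,000.00 + $39,312.00 = $87,312.00

A = P + I = P(1 + rt) = $87,312.00


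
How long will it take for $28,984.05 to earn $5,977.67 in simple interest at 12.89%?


Rearrange the simple interest formula for t:
I = P × r × t  ⇒  t = I / (P × r)
t = $5,977.67 / ($28,984.05 × 0.1289)
t = 1.6

t = I/(P×r) = 1.6 years


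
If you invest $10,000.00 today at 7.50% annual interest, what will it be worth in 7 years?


Future value formula: FV = PV × (1 + r)^t
FV = $10,000.00 × (1 + 0.075)^7
FV = $10,000.00 × 1.659049
FV = $16,590.49

FV = PV × (1 + r)^t = $16,590.49


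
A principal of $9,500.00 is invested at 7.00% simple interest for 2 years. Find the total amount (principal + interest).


Total amount formula: A = P(1 + rt) = P + P·r·t
Interest: I = P × r × t = $9,500.00 × 0.07 × 2 = $1,330.00
A = P + I = $9,500.00 + $1,330.00 = $10,830.00

A = P + I = P(1 + rt) = $10,830.00


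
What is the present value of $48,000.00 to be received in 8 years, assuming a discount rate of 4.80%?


Present value formula: PV = FV / (1 + r)^t
PV = $48,000.00 / (1 + 0.048)^8
PV = $48,000.00 / 1.4550914
PV = $32,987.62

PV = FV / (1 + r)^t = $32,987.62


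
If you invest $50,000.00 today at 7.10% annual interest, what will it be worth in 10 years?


Future value formula: FV = PV × (1 + r)^t
FV = $50,000.00 × (1 + 0.071)^10
FV = $50,000.00 × 1.98561346
FV = $99,280.67

FV = PV × (1 + r)^t = $99,280.67


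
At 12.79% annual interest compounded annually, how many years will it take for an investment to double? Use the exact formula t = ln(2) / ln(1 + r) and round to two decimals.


Doubling condition: (1 + r)^t = 2
Take ln of both sides: t × ln(1 + r) = ln(2)
t = ln(2) / ln(1 + r)
t = 0.693147 / 0.120357
t = 5.76

t = ln(2) / ln(1 + r) = 5.76 years


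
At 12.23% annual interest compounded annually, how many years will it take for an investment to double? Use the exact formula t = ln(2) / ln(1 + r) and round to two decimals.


Doubling condition: (1 + r)^t = 2
Take ln of both sides: t × ln(1 + r) = ln(2)
t = ln(2) / ln(1 + r)
t = 0.693147 / 0.115380
t = 6.01

t = ln(2) / ln(1 + r) = 6.01 years


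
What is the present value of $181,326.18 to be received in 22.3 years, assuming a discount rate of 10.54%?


Present value formula: PV = FV / (1 + r)^t
PV = $181,326.18 / (1 + 0.1054)^22.3
PV = $181,326.18 / 9.342949
PV = $19,407.81

PV = FV / (1 + r)^t = $19,407.81


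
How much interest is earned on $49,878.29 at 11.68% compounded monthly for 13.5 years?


Compound interest earned = final amount − principal.
A = P(1 + r/n)^(nt) = $49,878.29 × (1 + 0.1168/12)^(12 × 13.5) = $239,549.84
Interest = A − P = $239,549.84 − $49,878.29 = $189,671.55

Interest = A - P = $189,671.55


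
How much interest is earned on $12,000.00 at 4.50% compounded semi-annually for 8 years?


Compound interest earned = final amount − principal.
A = P(1 + r/n)^(nt) = $12,000.00 × (1 + 0.045/2)^(2 × 8) = $17,131.46
Interest = A − P = $17,131.46 − $12,000.00 = $5,131.46

Interest = A - P = $5,131.46


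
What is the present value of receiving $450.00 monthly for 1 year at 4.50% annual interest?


Present value of an ordinary annuity: PV = PMT × (1 − (1 + r)^(−n)) / r
Monthly rate r = 0.045/12 = 0.00375, n = 12
PV = $450.00 × (1 − (1 + 0.045/12)^(−12)) / (0.045/12)
PV = $450.00 × 11.712548
PV = $5,270.65

PV = PMT × (1-(1+r)^(-n))/r = $5,270.65


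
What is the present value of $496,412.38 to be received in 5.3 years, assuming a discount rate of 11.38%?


Present value formula: PV = FV / (1 + r)^t
PV = $496,412.38 / (1 + 0.1138)^5.3
PV = $496,412.38 / 1.7704278
PV = $280,391.20

PV = FV / (1 + r)^t = $280,391.20


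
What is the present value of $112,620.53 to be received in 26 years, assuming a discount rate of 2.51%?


Present value formula: PV = FV / (1 + r)^t
PV = $112,620.53 / (1 + 0.0251)^26
PV = $112,620.53 / 1.905119
PV = $59,114.70

PV = FV / (1 + r)^t = $59,114.70


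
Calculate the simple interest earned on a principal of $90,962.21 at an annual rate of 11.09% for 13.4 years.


Simple interest formula: I = P × r × t
I = $90,962.21 × 0.1109 × 13.4
I = $135,175.30

I = P × r × t = $135,175.30


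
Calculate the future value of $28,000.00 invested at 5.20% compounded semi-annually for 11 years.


Compound interest formula: A = P(1 + r/n)^(nt)
A = $28,000.00 × (1 + 0.052/2)^(2 × 11)
Growth factor: (1 + 0.052/2)^22 = 1.7589032
A = $28,000.00 × 1.7589032
A = $49,249.29

A = P(1 + r/n)^(nt) = $49,249.29


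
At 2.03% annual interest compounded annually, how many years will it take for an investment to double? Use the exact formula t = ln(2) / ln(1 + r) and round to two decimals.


Doubling condition: (1 + r)^t = 2
Take ln of both sides: t × ln(1 + r) = ln(2)
t = ln(2) / ln(1 + r)
t = 0.693147 / 0.020097
t = 34.49

t = ln(2) / ln(1 + r) = 34.49 years


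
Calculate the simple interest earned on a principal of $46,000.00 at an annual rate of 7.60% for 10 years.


Simple interest formula: I = P × r × t
I = $46,000.00 × 0.076 × 10
I = $34,960.00

I = P × r × t = $34,960.00


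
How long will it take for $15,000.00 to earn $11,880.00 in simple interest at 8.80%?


Rearrange the simple interest formula for t:
I = P × r × t  ⇒  t = I / (P × r)
t = $11,880.00 / ($15,000.00 × 0.088)
t = 9

t = I/(P×r) = 9 years


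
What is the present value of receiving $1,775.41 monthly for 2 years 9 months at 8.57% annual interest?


Present value of an ordinary annuity: PV = PMT × (1 − (1 + r)^(−n)) / r
Monthly rate r = 0.0857/12 ≈ 0.00714167, n = 33
PV = $1,775.41 × (1 − (1 + 0.0857/12)^(−33)) / (0.0857/12)
PV = $1,775.41 × 29.306971
PV = $52,031.89

PV = PMT × (1-(1+r)^(-n))/r = $52,031.89


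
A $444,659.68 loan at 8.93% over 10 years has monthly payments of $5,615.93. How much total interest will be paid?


Total paid over the life of the loan = PMT × n.
Total paid = $5,615.93 × 120 = $673,911.60
Total interest = total paid − principal = $673,911.60 − $444,659.68 = $229,251.92

Total interest = (PMT × n) - PV = $229,251.92


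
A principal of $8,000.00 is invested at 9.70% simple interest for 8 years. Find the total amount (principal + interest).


Total amount formula: A = P(1 + rt) = P + P·r·t
Interest: I = P × r × t = $8,000.00 × 0.097 × 8 = $6,208.00
A = P + I = $8,000.00 + $6,208.00 = $14,208.00

A = P + I = P(1 + rt) = $14,208.00


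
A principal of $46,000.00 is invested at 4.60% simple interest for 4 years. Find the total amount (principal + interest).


Total amount formula: A = P(1 + rt) = P + P·r·t
Interest: I = P × r × t = $46,000.00 × 0.046 × 4 = $8,464.00
A = P + I = $46,000.00 + $8,464.00 = $54,464.00

A = P + I = P(1 + rt) = $54,464.00


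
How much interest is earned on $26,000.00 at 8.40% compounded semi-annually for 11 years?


Compound interest earned = final amount − principal.
A = P(1 + r/n)^(nt) = $26,000.00 × (1 + 0.084/2)^(2 × 11) = $64,278.12
Interest = A − P = $64,278.12 − $26,000.00 = $38,278.12

Interest = A - P = $38,278.12


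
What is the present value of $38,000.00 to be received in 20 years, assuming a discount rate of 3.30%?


Present value formula: PV = FV / (1 + r)^t
PV = $38,000.00 / (1 + 0.033)^20
PV = $38,000.00 / 1.914284
PV = $19,850.76

PV = FV / (1 + r)^t = $19,850.76


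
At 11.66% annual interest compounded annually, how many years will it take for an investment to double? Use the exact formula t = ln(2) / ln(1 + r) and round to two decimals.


Doubling condition: (1 + r)^t = 2
Take ln of both sides: t × ln(1 + r) = ln(2)
t = ln(2) / ln(1 + r)
t = 0.693147 / 0.110288
t = 6.28

t = ln(2) / ln(1 + r) = 6.28 years


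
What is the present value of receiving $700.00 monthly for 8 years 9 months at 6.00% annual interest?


Present value of an ordinary annuity: PV = PMT × (1 − (1 + r)^(−n)) / r
Monthly rate r = 0.06/12 = 0.005, n = 105
PV = $700.00 × (1 − (1 + 0.06/12)^(−105)) / (0.06/12)
PV = $700.00 × 81.534058
PV = $57,073.84

PV = PMT × (1-(1+r)^(-n))/r = $57,073.84


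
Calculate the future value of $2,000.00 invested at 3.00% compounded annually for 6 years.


Compound interest formula: A = P(1 + r/n)^(nt)
A = $2,000.00 × (1 + 0.03/1)^(1 × 6)
Growth factor: (1 + 0.03/1)^6 = 1.194052
A = $2,000.00 × 1.194052
A = $2,388.10

A = P(1 + r/n)^(nt) = $2,388.10


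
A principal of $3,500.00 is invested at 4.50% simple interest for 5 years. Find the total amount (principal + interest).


Total amount formula: A = P(1 + rt) = P + P·r·t
Interest: I = P × r × t = $3,500.00 × 0.045 × 5 = $787.50
A = P + I = $3,500.00 + $787.50 = $4,287.50

A = P + I = P(1 + rt) = $4,287.50


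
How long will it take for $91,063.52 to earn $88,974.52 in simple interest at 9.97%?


Rearrange the simple interest formula for t:
I = P × r × t  ⇒  t = I / (P × r)
t = $88,974.52 / ($91,063.52 × 0.0997)
t = 9.8

t = I/(P×r) = 9.8 years


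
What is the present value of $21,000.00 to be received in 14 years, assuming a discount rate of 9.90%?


Present value formula: PV = FV / (1 + r)^t
PV = $21,000.00 / (1 + 0.099)^14
PV = $21,000.00 / 3.749451
PV = $5,600.82

PV = FV / (1 + r)^t = $5,600.82


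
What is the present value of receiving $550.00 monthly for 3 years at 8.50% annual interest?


Present value of an ordinary annuity: PV = PMT × (1 − (1 + r)^(−n)) / r
Monthly rate r = 0.085/12 ≈ 0.00708333, n = 36
PV = $550.00 × (1 − (1 + 0.085/12)^(−36)) / (0.085/12)
PV = $550.00 × 31.678112
PV = $17,422.96

PV = PMT × (1-(1+r)^(-n))/r = $17,422.96


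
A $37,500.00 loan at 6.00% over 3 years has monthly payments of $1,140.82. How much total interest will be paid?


Total paid over the life of the loan = PMT × n.
Total paid = $1,140.82 × 36 = $41,069.52
Total interest = total paid − principal = $41,069.52 − $37,500.00 = $3,569.52

Total interest = (PMT × n) - PV = $3,569.52


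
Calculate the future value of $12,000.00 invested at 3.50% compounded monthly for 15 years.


Compound interest formula: A = P(1 + r/n)^(nt)
A = $12,000.00 × (1 + 0.035/12)^(12 × 15)
Growth factor: (1 + 0.035/12)^180 = 1.6891676
A = $12,000.00 × 1.6891676
A = $20,270.01

A = P(1 + r/n)^(nt) = $20,270.01


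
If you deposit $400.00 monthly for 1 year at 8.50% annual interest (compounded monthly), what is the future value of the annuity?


Future value of an ordinary annuity: FV = PMT × ((1 + r)^n − 1) / r
Monthly rate r = 0.085/12 ≈ 0.00708333, n = 12
FV = $400.00 × ((1 + 0.085/12)^12 − 1) / (0.085/12)
FV = $400.00 × 12.478716
FV = $4,991.49

FV = PMT × ((1+r)^n - 1)/r = $4,991.49


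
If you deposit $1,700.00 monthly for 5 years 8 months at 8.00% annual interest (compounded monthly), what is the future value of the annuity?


Future value of an ordinary annuity: FV = PMT × ((1 + r)^n − 1) / r
Monthly rate r = 0.08/12 ≈ 0.00666667, n = 68
FV = $1,700.00 × ((1 + 0.08/12)^68 − 1) / (0.08/12)
FV = $1,700.00 × 85.677466
FV = $145,651.69

FV = PMT × ((1+r)^n - 1)/r = $145,651.69


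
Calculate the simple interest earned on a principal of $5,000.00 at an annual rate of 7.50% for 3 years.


Simple interest formula: I = P × r × t
I = $5,000.00 × 0.075 × 3
I = $1,125.00

I = P × r × t = $1,125.00


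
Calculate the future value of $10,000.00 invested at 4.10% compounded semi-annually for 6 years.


Compound interest formula: A = P(1 + r/n)^(nt)
A = $10,000.00 × (1 + 0.041/2)^(2 × 6)
Growth factor: (1 + 0.041/2)^12 = 1.275722
A = $10,000.00 × 1.275722
A = $12,757.22

A = P(1 + r/n)^(nt) = $12,757.22


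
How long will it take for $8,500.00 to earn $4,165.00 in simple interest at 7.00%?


Rearrange the simple interest formula for t:
I = P × r × t  ⇒  t = I / (P × r)
t = $4,165.00 / ($8,500.00 × 0.07)
t = 7

t = I/(P×r) = 7 years


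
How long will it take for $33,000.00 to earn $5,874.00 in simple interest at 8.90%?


Rearrange the simple interest formula for t:
I = P × r × t  ⇒  t = I / (P × r)
t = $5,874.00 / ($33,000.00 × 0.089)
t = 2

t = I/(P×r) = 2 years


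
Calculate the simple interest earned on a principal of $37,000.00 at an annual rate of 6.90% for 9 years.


Simple interest formula: I = P × r × t
I = $37,000.00 × 0.069 × 9
I = $22,977.00

I = P × r × t = $22,977.00


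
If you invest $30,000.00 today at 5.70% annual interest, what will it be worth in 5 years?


Future value formula: FV = PV × (1 + r)^t
FV = $30,000.00 × (1 + 0.057)^5
FV = $30,000.00 × 1.3193953
FV = $39,581.86

FV = PV × (1 + r)^t = $39,581.86


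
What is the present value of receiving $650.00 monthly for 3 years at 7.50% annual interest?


Present value of an ordinary annuity: PV = PMT × (1 − (1 + r)^(−n)) / r
Monthly rate r = 0.075/12 = 0.00625, n = 36
PV = $650.00 × (1 − (1 + 0.075/12)^(−36)) / (0.075/12)
PV = $650.00 × 32.147913
PV = $20,896.14

PV = PMT × (1-(1+r)^(-n))/r = $20,896.14


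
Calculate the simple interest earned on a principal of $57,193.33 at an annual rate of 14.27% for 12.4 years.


Simple interest formula: I = P × r × t
I = $57,193.33 × 0.1427 × 12.4
I = $101,202.45

I = P × r × t = $101,202.45


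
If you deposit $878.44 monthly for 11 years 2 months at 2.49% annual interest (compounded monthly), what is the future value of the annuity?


Future value of an ordinary annuity: FV = PMT × ((1 + r)^n − 1) / r
Monthly rate r = 0.0249/12 = 0.002075, n = 134
FV = $878.44 × ((1 + 0.0249/12)^134 − 1) / (0.0249/12)
FV = $878.44 × 154.299689
FV = $135,543.02

FV = PMT × ((1+r)^n - 1)/r = $135,543.02


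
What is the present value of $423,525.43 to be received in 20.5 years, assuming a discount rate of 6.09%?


Present value formula: PV = FV / (1 + r)^t
PV = $423,525.43 / (1 + 0.0609)^20.5
PV = $423,525.43 / 3.3598989
PV = $126,053.03

PV = FV / (1 + r)^t = $126,053.03


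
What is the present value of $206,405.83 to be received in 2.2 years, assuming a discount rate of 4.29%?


Present value formula: PV = FV / (1 + r)^t
PV = $206,405.83 / (1 + 0.0429)^2.2
PV = $206,405.83 / 1.0968162
PV = $188,186.34

PV = FV / (1 + r)^t = $188,186.34


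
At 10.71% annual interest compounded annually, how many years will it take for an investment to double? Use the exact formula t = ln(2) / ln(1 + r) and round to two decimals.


Doubling condition: (1 + r)^t = 2
Take ln of both sides: t × ln(1 + r) = ln(2)
t = ln(2) / ln(1 + r)
t = 0.693147 / 0.101744
t = 6.81

t = ln(2) / ln(1 + r) = 6.81 years


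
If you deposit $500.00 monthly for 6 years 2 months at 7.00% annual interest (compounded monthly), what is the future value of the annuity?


Future value of an ordinary annuity: FV = PMT × ((1 + r)^n − 1) / r
Monthly rate r = 0.07/12 ≈ 0.00583333, n = 74
FV = $500.00 × ((1 + 0.07/12)^74 − 1) / (0.07/12)
FV = $500.00 × 92.210022
FV = $46,105.01

FV = PMT × ((1+r)^n - 1)/r = $46,105.01


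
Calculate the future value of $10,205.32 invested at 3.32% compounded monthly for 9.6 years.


Compound interest formula: A = P(1 + r/n)^(nt)
A = $10,205.32 × (1 + 0.0332/12)^(12 × 9.6)
Growth factor: (1 + 0.0332/12)^115.2 = 1.374761
A = $10,205.32 × 1.374761
A = $14,029.88

A = P(1 + r/n)^(nt) = $14,029.88


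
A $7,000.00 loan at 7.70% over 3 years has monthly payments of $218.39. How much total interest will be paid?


Total paid over the life of the loan = PMT × n.
Total paid = $218.39 × 36 = $7,862.04
Total interest = total paid − principal = $7,862.04 − $7,000.00 = $862.04

Total interest = (PMT × n) - PV = $862.04


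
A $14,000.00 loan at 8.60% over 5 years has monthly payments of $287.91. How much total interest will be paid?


Total paid over the life of the loan = PMT × n.
Total paid = $287.91 × 60 = $17,274.60
Total interest = total paid − principal = $17,274.60 − $14,000.00 = $3,274.60

Total interest = (PMT × n) - PV = $3,274.60


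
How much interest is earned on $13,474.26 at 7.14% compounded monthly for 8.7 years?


Compound interest earned = final amount − principal.
A = P(1 + r/n)^(nt) = $13,474.26 × (1 + 0.0714/12)^(12 × 8.7) = $25,031.14
Interest = A − P = $25,031.14 − $13,474.26 = $11,556.88

Interest = A - P = $11,556.88


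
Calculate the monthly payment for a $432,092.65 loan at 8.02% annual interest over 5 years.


Loan payment formula: PMT = PV × r / (1 − (1 + r)^(−n))
Monthly rate r = 0.0802/12 ≈ 0.00668333, n = 60 months
Denominator: 1 − (1 + 0.0802/12)^(−60) = 0.329456
PMT = $432,092.65 × (0.0802/12) / 0.329456
PMT = $8,765.42 per month

PMT = PV × r / (1-(1+r)^(-n)) = $8,765.42/month


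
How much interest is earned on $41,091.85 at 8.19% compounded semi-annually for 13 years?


Compound interest earned = final amount − principal.
A = P(1 + r/n)^(nt) = $41,091.85 × (1 + 0.0819/2)^(2 × 13) = $116,662.77
Interest = A − P = $116,662.77 − $41,091.85 = $75,570.92

Interest = A - P = $75,570.92


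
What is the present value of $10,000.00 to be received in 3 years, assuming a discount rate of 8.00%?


Present value formula: PV = FV / (1 + r)^t
PV = $10,000.00 / (1 + 0.08)^3
PV = $10,000.00 / 1.259712
PV = $7,938.32

PV = FV / (1 + r)^t = $7,938.32


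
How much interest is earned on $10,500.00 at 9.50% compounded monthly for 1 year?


Compound interest earned = final amount − principal.
A = P(1 + r/n)^(nt) = $10,500.00 × (1 + 0.095/12)^(12 × 1) = $11,542.10
Interest = A − P = $11,542.10 − $10,500.00 = $1,042.10

Interest = A - P = $1,042.10


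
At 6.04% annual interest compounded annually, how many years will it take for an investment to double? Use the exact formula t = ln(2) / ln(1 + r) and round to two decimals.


Doubling condition: (1 + r)^t = 2
Take ln of both sides: t × ln(1 + r) = ln(2)
t = ln(2) / ln(1 + r)
t = 0.693147 / 0.058646
t = 11.82

t = ln(2) / ln(1 + r) = 11.82 years


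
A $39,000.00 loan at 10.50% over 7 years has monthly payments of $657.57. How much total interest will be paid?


Total paid over the life of the loan = PMT × n.
Total paid = $657.57 × 84 = $55,235.88
Total interest = total paid − principal = $55,235.88 − $39,000.00 = $16,235.88

Total interest = (PMT × n) - PV = $16,235.88


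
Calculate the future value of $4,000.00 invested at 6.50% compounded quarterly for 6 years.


Compound interest formula: A = P(1 + r/n)^(nt)
A = $4,000.00 × (1 + 0.065/4)^(4 × 6)
Growth factor: (1 + 0.065/4)^24 = 1.472358
A = $4,000.00 × 1.472358
A = $5,889.43

A = P(1 + r/n)^(nt) = $5,889.43


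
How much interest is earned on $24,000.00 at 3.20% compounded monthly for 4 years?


Compound interest earned = final amount − principal.
A = P(1 + r/n)^(nt) = $24,000.00 × (1 + 0.032/12)^(12 × 4) = $27,272.63
Interest = A − P = $27,272.63 − $24,000.00 = $3,272.63

Interest = A - P = $3,272.63


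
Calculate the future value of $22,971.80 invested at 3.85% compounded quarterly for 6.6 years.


Compound interest formula: A = P(1 + r/n)^(nt)
A = $22,971.80 × (1 + 0.0385/4)^(4 × 6.6)
Growth factor: (1 + 0.0385/4)^26.4 = 1.287735
A = $22,971.80 × 1.287735
A = $29,581.59

A = P(1 + r/n)^(nt) = $29,581.59


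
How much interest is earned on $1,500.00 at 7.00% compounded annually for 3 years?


Compound interest earned = final amount − principal.
A = P(1 + r/n)^(nt) = $1,500.00 × (1 + 0.07/1)^(1 × 3) = $1,837.56
Interest = A − P = $1,837.56 − $1,500.00 = $337.56

Interest = A - P = $337.56


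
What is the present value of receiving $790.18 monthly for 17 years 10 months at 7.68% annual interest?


Present value of an ordinary annuity: PV = PMT × (1 − (1 + r)^(−n)) / r
Monthly rate r = 0.0768/12 = 0.0064, n = 214
PV = $790.18 × (1 − (1 + 0.0768/12)^(−214)) / (0.0768/12)
PV = $790.18 × 116.356181
PV = $91,942.33

PV = PMT × (1-(1+r)^(-n))/r = $91,942.33


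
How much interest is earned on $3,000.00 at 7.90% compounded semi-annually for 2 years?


Compound interest earned = final amount − principal.
A = P(1 + r/n)^(nt) = $3,000.00 × (1 + 0.079/2)^(2 × 2) = $3,502.83
Interest = A − P = $3,502.83 − $3,000.00 = $502.83

Interest = A - P = $502.83


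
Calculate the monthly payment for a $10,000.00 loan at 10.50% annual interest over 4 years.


Loan payment formula: PMT = PV × r / (1 − (1 + r)^(−n))
Monthly rate r = 0.105/12 = 0.00875, n = 48 months
Denominator: 1 − (1 + 0.105/12)^(−48) = 0.341752
PMT = $10,000.00 × (0.105/12) / 0.341752
PMT = $256.03 per month

PMT = PV × r / (1-(1+r)^(-n)) = $256.03/month


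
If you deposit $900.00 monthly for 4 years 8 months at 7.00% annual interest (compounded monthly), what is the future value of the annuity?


Future value of an ordinary annuity: FV = PMT × ((1 + r)^n − 1) / r
Monthly rate r = 0.07/12 ≈ 0.00583333, n = 56
FV = $900.00 × ((1 + 0.07/12)^56 − 1) / (0.07/12)
FV = $900.00 × 66.004140
FV = $59,403.73

FV = PMT × ((1+r)^n - 1)/r = $59,403.73


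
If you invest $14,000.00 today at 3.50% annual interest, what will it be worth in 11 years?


Future value formula: FV = PV × (1 + r)^t
FV = $14,000.00 × (1 + 0.035)^11
FV = $14,000.00 × 1.459970
FV = $20,439.58

FV = PV × (1 + r)^t = $20,439.58


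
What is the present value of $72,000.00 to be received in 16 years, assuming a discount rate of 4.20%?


Present value formula: PV = FV / (1 + r)^t
PV = $72,000.00 / (1 + 0.042)^16
PV = $72,000.00 / 1.931450
PV = $37,277.69

PV = FV / (1 + r)^t = $37,277.69


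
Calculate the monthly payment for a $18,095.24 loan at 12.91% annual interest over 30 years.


Loan payment formula: PMT = PV × r / (1 − (1 + r)^(−n))
Monthly rate r = 0.1291/12 ≈ 0.01075833, n = 360 months
Denominator: 1 − (1 + 0.1291/12)^(−360) = 0.978769
PMT = $18,095.24 × (0.1291/12) / 0.978769
PMT = $198.90 per month

PMT = PV × r / (1-(1+r)^(-n)) = $198.90/month


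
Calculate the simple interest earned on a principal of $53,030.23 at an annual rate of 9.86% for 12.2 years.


Simple interest formula: I = P × r × t
I = $53,030.23 × 0.0986 × 12.2
I = $63,791.12

I = P × r × t = $63,791.12


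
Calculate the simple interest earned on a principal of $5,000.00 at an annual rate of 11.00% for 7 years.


Simple interest formula: I = P × r × t
I = $5,000.00 × 0.11 × 7
I = $3,850.00

I = P × r × t = $3,850.00


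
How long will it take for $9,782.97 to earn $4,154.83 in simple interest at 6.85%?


Rearrange the simple interest formula for t:
I = P × r × t  ⇒  t = I / (P × r)
t = $4,154.83 / ($9,782.97 × 0.0685)
t = 6.2

t = I/(P×r) = 6.2 years


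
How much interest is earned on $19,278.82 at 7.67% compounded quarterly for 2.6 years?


Compound interest earned = final amount − principal.
A = P(1 + r/n)^(nt) = $19,278.82 × (1 + 0.0767/4)^(4 × 2.6) = $23,489.16
Interest = A − P = $23,489.16 − $19,278.82 = $4,210.34

Interest = A - P = $4,210.34


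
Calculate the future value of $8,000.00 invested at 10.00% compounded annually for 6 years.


Compound interest formula: A = P(1 + r/n)^(nt)
A = $8,000.00 × (1 + 0.1/1)^(1 × 6)
Growth factor: (1 + 0.1/1)^6 = 1.771561
A = $8,000.00 × 1.771561
A = $14,172.49

A = P(1 + r/n)^(nt) = $14,172.49


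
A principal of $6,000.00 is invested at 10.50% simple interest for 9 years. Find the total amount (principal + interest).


Total amount formula: A = P(1 + rt) = P + P·r·t
Interest: I = P × r × t = $6,000.00 × 0.105 × 9 = $5,670.00
A = P + I = $6,000.00 + $5,670.00 = $11,670.00

A = P + I = P(1 + rt) = $11,670.00


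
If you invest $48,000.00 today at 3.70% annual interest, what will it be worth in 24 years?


Future value formula: FV = PV × (1 + r)^t
FV = $48,000.00 × (1 + 0.037)^24
FV = $48,000.00 × 2.391609
FV = $114,797.23

FV = PV × (1 + r)^t = $114,797.23


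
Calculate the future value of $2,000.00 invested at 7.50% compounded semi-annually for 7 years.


Compound interest formula: A = P(1 + r/n)^(nt)
A = $2,000.00 × (1 + 0.075/2)^(2 × 7)
Growth factor: (1 + 0.075/2)^14 = 1.674301
A = $2,000.00 × 1.674301
A = $3,348.60

A = P(1 + r/n)^(nt) = $3,348.60


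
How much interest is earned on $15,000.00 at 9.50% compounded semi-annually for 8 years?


Compound interest earned = final amount − principal.
A = P(1 + r/n)^(nt) = $15,000.00 × (1 + 0.095/2)^(2 × 8) = $31,517.79
Interest = A − P = $31,517.79 − $15,000.00 = $16,517.79

Interest = A - P = $16,517.79


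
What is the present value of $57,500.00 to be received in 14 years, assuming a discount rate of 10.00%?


Present value formula: PV = FV / (1 + r)^t
PV = $57,500.00 / (1 + 0.1)^14
PV = $57,500.00 / 3.797498
PV = $15,141.55

PV = FV / (1 + r)^t = $15,141.55


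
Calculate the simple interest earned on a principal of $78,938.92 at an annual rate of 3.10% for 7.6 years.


Simple interest formula: I = P × r × t
I = $78,938.92 × 0.031 × 7.6
I = $18,598.01

I = P × r × t = $18,598.01


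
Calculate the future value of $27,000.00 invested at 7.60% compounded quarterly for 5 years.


Compound interest formula: A = P(1 + r/n)^(nt)
A = $27,000.00 × (1 + 0.076/4)^(4 × 5)
Growth factor: (1 + 0.076/4)^20 = 1.457081
A = $27,000.00 × 1.457081
A = $39,341.19

A = P(1 + r/n)^(nt) = $39,341.19


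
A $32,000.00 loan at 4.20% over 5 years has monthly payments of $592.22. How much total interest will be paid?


Total paid over the life of the loan = PMT × n.
Total paid = $592.22 × 60 = $35,533.20
Total interest = total paid − principal = $35,533.20 − $32,000.00 = $3,533.20

Total interest = (PMT × n) - PV = $3,533.20


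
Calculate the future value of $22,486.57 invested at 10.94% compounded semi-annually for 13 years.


Compound interest formula: A = P(1 + r/n)^(nt)
A = $22,486.57 × (1 + 0.1094/2)^(2 × 13)
Growth factor: (1 + 0.1094/2)^26 = 3.993490
A = $22,486.57 × 3.993490
A = $89,799.89

A = P(1 + r/n)^(nt) = $89,799.89


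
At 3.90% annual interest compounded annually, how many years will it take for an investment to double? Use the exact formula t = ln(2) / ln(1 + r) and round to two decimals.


Doubling condition: (1 + r)^t = 2
Take ln of both sides: t × ln(1 + r) = ln(2)
t = ln(2) / ln(1 + r)
t = 0.693147 / 0.038259
t = 18.12

t = ln(2) / ln(1 + r) = 18.12 years


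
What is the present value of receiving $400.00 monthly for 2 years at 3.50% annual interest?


Present value of an ordinary annuity: PV = PMT × (1 − (1 + r)^(−n)) / r
Monthly rate r = 0.035/12 ≈ 0.00291667, n = 24
PV = $400.00 × (1 − (1 + 0.035/12)^(−24)) / (0.035/12)
PV = $400.00 × 23.146690
PV = $9,258.68

PV = PMT × (1-(1+r)^(-n))/r = $9,258.68


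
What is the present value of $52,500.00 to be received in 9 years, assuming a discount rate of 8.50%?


Present value formula: PV = FV / (1 + r)^t
PV = $52,500.00 / (1 + 0.085)^9
PV = $52,500.00 / 2.083856
PV = $25,193.68

PV = FV / (1 + r)^t = $25,193.68


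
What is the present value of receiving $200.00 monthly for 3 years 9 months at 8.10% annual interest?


Present value of an ordinary annuity: PV = PMT × (1 − (1 + r)^(−n)) / r
Monthly rate r = 0.081/12 = 0.00675, n = 45
PV = $200.00 × (1 − (1 + 0.081/12)^(−45)) / (0.081/12)
PV = $200.00 × 38.696450
PV = $7,739.29

PV = PMT × (1-(1+r)^(-n))/r = $7,739.29


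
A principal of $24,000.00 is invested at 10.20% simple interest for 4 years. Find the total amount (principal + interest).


Total amount formula: A = P(1 + rt) = P + P·r·t
Interest: I = P × r × t = $24,000.00 × 0.102 × 4 = $9,792.00
A = P + I = $24,000.00 + $9,792.00 = $33,792.00

A = P + I = P(1 + rt) = $33,792.00


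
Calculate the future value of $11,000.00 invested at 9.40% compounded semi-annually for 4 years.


Compound interest formula: A = P(1 + r/n)^(nt)
A = $11,000.00 × (1 + 0.094/2)^(2 × 4)
Growth factor: (1 + 0.094/2)^8 = 1.444021
A = $11,000.00 × 1.444021
A = $15,884.23

A = P(1 + r/n)^(nt) = $15,884.23


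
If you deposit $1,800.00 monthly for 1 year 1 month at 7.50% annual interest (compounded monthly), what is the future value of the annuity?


Future value of an ordinary annuity: FV = PMT × ((1 + r)^n − 1) / r
Monthly rate r = 0.075/12 = 0.00625, n = 13
FV = $1,800.00 × ((1 + 0.075/12)^13 − 1) / (0.075/12)
FV = $1,800.00 × 13.498848
FV = $24,297.93

FV = PMT × ((1+r)^n - 1)/r = $24,297.93


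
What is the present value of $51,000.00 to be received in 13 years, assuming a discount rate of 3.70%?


Present value formula: PV = FV / (1 + r)^t
PV = $51,000.00 / (1 + 0.037)^13
PV = $51,000.00 / 1.6037026
PV = $31,801.41

PV = FV / (1 + r)^t = $31,801.41


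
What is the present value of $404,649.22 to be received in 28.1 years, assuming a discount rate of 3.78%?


Present value formula: PV = FV / (1 + r)^t
PV = $404,649.22 / (1 + 0.0378)^28.1
PV = $404,649.22 / 2.8365734
PV = $142,654.24

PV = FV / (1 + r)^t = $142,654.24


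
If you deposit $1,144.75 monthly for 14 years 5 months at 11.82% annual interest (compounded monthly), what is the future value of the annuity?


Future value of an ordinary annuity: FV = PMT × ((1 + r)^n − 1) / r
Monthly rate r = 0.1182/12 = 0.00985, n = 173
FV = $1,144.75 × ((1 + 0.1182/12)^173 − 1) / (0.1182/12)
FV = $1,144.75 × 451.830130
FV = $517,232.54

FV = PMT × ((1+r)^n - 1)/r = $517,232.54


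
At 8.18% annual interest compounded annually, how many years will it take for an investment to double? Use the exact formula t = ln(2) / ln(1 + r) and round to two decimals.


Doubling condition: (1 + r)^t = 2
Take ln of both sides: t × ln(1 + r) = ln(2)
t = ln(2) / ln(1 + r)
t = 0.693147 / 0.078626
t = 8.82

t = ln(2) / ln(1 + r) = 8.82 years


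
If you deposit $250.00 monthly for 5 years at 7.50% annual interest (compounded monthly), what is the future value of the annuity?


Future value of an ordinary annuity: FV = PMT × ((1 + r)^n − 1) / r
Monthly rate r = 0.075/12 = 0.00625, n = 60
FV = $250.00 × ((1 + 0.075/12)^60 − 1) / (0.075/12)
FV = $250.00 × 72.527105
FV = $18,131.78

FV = PMT × ((1+r)^n - 1)/r = $18,131.78


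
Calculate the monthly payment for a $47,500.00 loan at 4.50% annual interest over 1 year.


Loan payment formula: PMT = PV × r / (1 − (1 + r)^(−n))
Monthly rate r = 0.045/12 = 0.00375, n = 12 months
Denominator: 1 − (1 + 0.045/12)^(−12) = 0.043922
PMT = $47,500.00 × (0.045/12) / 0.043922
PMT = $4,055.48 per month

PMT = PV × r / (1-(1+r)^(-n)) = $4,055.48/month


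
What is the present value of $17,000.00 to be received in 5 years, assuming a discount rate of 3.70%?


Present value formula: PV = FV / (1 + r)^t
PV = $17,000.00 / (1 + 0.037)^5
PV = $17,000.00 / 1.199206
PV = $14,176.05

PV = FV / (1 + r)^t = $14,176.05


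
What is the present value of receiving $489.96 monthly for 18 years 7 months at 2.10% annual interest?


Present value of an ordinary annuity: PV = PMT × (1 − (1 + r)^(−n)) / r
Monthly rate r = 0.021/12 = 0.00175, n = 223
PV = $489.96 × (1 − (1 + 0.021/12)^(−223)) / (0.021/12)
PV = $489.96 × 184.503693
PV = $90,399.43

PV = PMT × (1-(1+r)^(-n))/r = $90,399.43


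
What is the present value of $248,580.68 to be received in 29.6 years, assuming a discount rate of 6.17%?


Present value formula: PV = FV / (1 + r)^t
PV = $248,580.68 / (1 + 0.0617)^29.6
PV = $248,580.68 / 5.883744
PV = $42,248.72

PV = FV / (1 + r)^t = $42,248.72


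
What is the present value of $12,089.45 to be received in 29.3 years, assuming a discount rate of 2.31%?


Present value formula: PV = FV / (1 + r)^t
PV = $12,089.45 / (1 + 0.0231)^29.3
PV = $12,089.45 / 1.952540
PV = $6,191.65

PV = FV / (1 + r)^t = $6,191.65


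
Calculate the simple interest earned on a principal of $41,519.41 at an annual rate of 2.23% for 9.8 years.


Simple interest formula: I = P × r × t
I = $41,519.41 × 0.0223 × 9.8
I = $9,073.65

I = P × r × t = $9,073.65


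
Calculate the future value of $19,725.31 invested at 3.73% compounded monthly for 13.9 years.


Compound interest formula: A = P(1 + r/n)^(nt)
A = $19,725.31 × (1 + 0.0373/12)^(12 × 13.9)
Growth factor: (1 + 0.0373/12)^166.8 = 1.678106
A = $19,725.31 × 1.678106
A = $33,101.16

A = P(1 + r/n)^(nt) = $33,101.16


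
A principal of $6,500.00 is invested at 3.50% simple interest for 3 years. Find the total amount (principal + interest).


Total amount formula: A = P(1 + rt) = P + P·r·t
Interest: I = P × r × t = $6,500.00 × 0.035 × 3 = $682.50
A = P + I = $6,500.00 + $682.50 = $7,182.50

A = P + I = P(1 + rt) = $7,182.50


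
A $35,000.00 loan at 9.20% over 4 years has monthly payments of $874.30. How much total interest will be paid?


Total paid over the life of the loan = PMT × n.
Total paid = $874.30 × 48 = $41,966.40
Total interest = total paid − principal = $41,966.40 − $35,000.00 = $6,966.40

Total interest = (PMT × n) - PV = $6,966.40


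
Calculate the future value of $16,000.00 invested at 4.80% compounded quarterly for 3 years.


Compound interest formula: A = P(1 + r/n)^(nt)
A = $16,000.00 × (1 + 0.048/4)^(4 × 3)
Growth factor: (1 + 0.048/4)^12 = 1.1538946
A = $16,000.00 × 1.1538946
A = $18,462.31

A = P(1 + r/n)^(nt) = $18,462.31


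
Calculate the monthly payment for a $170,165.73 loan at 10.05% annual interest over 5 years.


Loan payment formula: PMT = PV × r / (1 − (1 + r)^(−n))
Monthly rate r = 0.1005/12 = 0.008375, n = 60 months
Denominator: 1 − (1 + 0.1005/12)^(−60) = 0.393716
PMT = $170,165.73 × (0.1005/12) / 0.393716
PMT = $3,619.71 per month

PMT = PV × r / (1-(1+r)^(-n)) = $3,619.71/month


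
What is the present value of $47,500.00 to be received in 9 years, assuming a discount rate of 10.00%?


Present value formula: PV = FV / (1 + r)^t
PV = $47,500.00 / (1 + 0.1)^9
PV = $47,500.00 / 2.3579477
PV = $20,144.64

PV = FV / (1 + r)^t = $20,144.64


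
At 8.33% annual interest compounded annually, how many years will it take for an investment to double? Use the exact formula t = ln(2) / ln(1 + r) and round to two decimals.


Doubling condition: (1 + r)^t = 2
Take ln of both sides: t × ln(1 + r) = ln(2)
t = ln(2) / ln(1 + r)
t = 0.693147 / 0.080012
t = 8.66

t = ln(2) / ln(1 + r) = 8.66 years


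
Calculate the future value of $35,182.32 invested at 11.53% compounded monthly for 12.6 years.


Compound interest formula: A = P(1 + r/n)^(nt)
A = $35,182.32 × (1 + 0.1153/12)^(12 × 12.6)
Growth factor: (1 + 0.1153/12)^151.2 = 4.245438
A = $35,182.32 × 4.245438
A = $149,364.36

A = P(1 + r/n)^(nt) = $149,364.36


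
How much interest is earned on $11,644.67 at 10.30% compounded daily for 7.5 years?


Compound interest earned = final amount − principal.
A = P(1 + r/n)^(nt) = $11,644.67 × (1 + 0.103/365)^(365 × 7.5) = $25,209.97
Interest = A − P = $25,209.97 − $11,644.67 = $13,565.30

Interest = A - P = $13,565.30


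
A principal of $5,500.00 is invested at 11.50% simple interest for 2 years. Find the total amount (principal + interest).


Total amount formula: A = P(1 + rt) = P + P·r·t
Interest: I = P × r × t = $5,500.00 × 0.115 × 2 = $1,265.00
A = P + I = $5,500.00 + $1,265.00 = $6,765.00

A = P + I = P(1 + rt) = $6,765.00


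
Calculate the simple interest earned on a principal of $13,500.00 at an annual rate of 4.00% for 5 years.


Simple interest formula: I = P × r × t
I = $13,500.00 × 0.04 × 5
I = $2,700.00

I = P × r × t = $2,700.00


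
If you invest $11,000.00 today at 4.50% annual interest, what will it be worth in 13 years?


Future value formula: FV = PV × (1 + r)^t
FV = $11,000.00 × (1 + 0.045)^13
FV = $11,000.00 × 1.772196
FV = $19,494.16

FV = PV × (1 + r)^t = $19,494.16


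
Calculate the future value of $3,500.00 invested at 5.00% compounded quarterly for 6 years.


Compound interest formula: A = P(1 + r/n)^(nt)
A = $3,500.00 × (1 + 0.05/4)^(4 × 6)
Growth factor: (1 + 0.05/4)^24 = 1.347351
A = $3,500.00 × 1.347351
A = $4,715.73

A = P(1 + r/n)^(nt) = $4,715.73
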